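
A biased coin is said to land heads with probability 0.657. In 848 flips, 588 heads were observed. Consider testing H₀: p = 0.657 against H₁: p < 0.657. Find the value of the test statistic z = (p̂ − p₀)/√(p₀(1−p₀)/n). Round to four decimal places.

p̂ = 588/848 ≈ 0.6933962.
SE = √(p₀(1−p₀)/n) = √(0.22535/848) = 0.0163017.
z = (0.6933962 − 0.657)/0.0163017 = 0.0363962/0.0163017 = 2.2327.

z = 2.2327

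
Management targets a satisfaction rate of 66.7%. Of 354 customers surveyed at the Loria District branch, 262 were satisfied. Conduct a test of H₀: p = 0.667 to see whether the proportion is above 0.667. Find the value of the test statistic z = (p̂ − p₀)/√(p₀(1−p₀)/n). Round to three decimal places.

z = 2.919

p̂ = 262/354 = 0.74011.
Standard error under H₀: √(0.667×0.333/354) = 0.02505.
z = (0.74011 − 0.667)/0.02505 = 0.07311/0.02505 = 2.919.
p-value = P(Z > 2.919) ≈ 0.0018.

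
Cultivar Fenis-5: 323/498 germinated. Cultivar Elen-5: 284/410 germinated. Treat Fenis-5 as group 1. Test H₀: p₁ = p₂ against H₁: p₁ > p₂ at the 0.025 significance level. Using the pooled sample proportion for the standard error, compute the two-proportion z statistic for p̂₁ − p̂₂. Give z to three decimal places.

z = -1.404

p̂₁ = 323/498 ≈ 0.648594, p̂₂ = 284/410 ≈ 0.692683.
Pooled p̂ = (323+284)/(498+410) = 607/908 = 0.668502.
SE = √(0.221607 × 0.00444706) = 0.031393.
z = (0.648594 − 0.692683)/0.031393 = -0.044089/0.031393 = -1.404.
p-value = P(Z > -1.404) ≈ 0.9199. With α = 0.025, fail to reject H₀.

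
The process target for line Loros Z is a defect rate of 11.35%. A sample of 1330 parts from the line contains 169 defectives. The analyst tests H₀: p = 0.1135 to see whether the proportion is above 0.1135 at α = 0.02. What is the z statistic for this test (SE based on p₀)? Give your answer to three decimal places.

z = 1.560

p̂ = 169/1330 ≈ 0.12707.
SE = √(p₀(1−p₀)/n) = √(0.10062/1330) = 0.00870.
z = (0.12707 − 0.1135)/0.00870 = 0.01357/0.00870 = 1.560.
p-value = P(Z > 1.560) ≈ 0.0594, so at α = 0.02 we fail to reject H₀.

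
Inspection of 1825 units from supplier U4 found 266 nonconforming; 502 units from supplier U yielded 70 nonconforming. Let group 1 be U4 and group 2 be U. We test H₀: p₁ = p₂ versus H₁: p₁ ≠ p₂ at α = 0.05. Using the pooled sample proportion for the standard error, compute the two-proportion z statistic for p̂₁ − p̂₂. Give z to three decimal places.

z = 0.356

p̂₁ = 266/1825 = 0.14575, p̂₂ = 70/502 = 0.13944.
Pooled p̂ = (266+70)/(1825+502) = 336/2327 = 0.14439.
SE = √(p̂(1−p̂)(1/n₁+1/n₂)) = √(0.14439·0.85561·0.00253998) = √(0.000313796) = 0.01771.
z = (0.14575 − 0.13944)/0.01771 = 0.00631/0.01771 = 0.356.
Two-sided p-value ≈ 2·Φ(−0.356) = 0.7216. With α = 0.05, fail to reject H₀.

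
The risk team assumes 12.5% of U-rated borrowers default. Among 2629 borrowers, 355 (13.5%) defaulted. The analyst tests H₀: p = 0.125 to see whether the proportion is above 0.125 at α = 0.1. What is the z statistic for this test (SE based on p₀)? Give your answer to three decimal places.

p̂ = 355/2629 ≈ 0.13503.
SE = √(p₀(1−p₀)/n) = √(0.10938/2629) = 0.00645.
z = (0.13503 − 0.125)/0.00645 = 0.01003/0.00645 = 1.555.
p-value = P(Z > 1.555) ≈ 0.0599; since p < α = 0.1, reject H₀.

z = 1.555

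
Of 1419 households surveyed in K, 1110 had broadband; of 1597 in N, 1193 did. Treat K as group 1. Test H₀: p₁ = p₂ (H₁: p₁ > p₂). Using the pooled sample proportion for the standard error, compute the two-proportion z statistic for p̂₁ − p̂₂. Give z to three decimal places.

p̂₁ = 1110/1419 = 0.78224, p̂₂ = 1193/1597 = 0.74703.
Pooled p̂ = (1110+1193)/(1419+1597) = 2303/3016 = 0.76359.
SE = √(p̂(1−p̂)(1/n₁+1/n₂)) = √(0.76359·0.23641·0.0013309) = √(0.000240251) = 0.01550.
z = (0.78224 − 0.74703)/0.01550 = 0.03521/0.01550 = 2.272.
p-value = P(Z > 2.272) ≈ 0.0115.

z = 2.272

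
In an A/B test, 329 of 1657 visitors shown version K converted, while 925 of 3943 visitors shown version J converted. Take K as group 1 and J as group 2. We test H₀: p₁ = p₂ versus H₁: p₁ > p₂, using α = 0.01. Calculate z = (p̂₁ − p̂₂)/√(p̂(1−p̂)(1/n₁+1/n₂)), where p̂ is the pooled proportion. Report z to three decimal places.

z = -2.953

p̂₁ = 329/1657 = 0.198552, p̂₂ = 925/3943 = 0.234593.
Pooled p̂ = (329+925)/(1657+3943) = 1254/5600 = 0.223929.
SE = √(0.173785 × 0.000857114) = 0.012205.
z = (0.198552 − 0.234593)/0.012205 = -0.036041/0.012205 = -2.953.
p-value = P(Z > -2.953) ≈ 0.9984; since p > α = 0.01, fail to reject H₀.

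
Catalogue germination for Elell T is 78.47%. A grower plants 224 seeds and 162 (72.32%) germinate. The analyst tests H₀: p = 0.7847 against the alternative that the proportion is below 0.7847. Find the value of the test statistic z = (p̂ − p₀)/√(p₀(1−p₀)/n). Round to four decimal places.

p̂ = 162/224 = 0.7232143.
Standard error under H₀: √(0.7847×0.2153/224) = 0.0274631.
z = (0.7232143 − 0.7847)/0.0274631 = -0.0614857/0.0274631 = -2.2388.

z = -2.2388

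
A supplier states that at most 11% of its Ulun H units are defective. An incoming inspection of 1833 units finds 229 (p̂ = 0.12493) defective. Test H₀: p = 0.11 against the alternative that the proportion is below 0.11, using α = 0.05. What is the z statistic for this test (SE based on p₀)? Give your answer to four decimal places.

z = 2.0432

p̂ = 229/1833 ≈ 0.124932.
SE = √(p₀(1−p₀)/n) = √(0.0979/1833) = 0.007308.
z = (0.124932 − 0.11)/0.007308 = 0.014932/0.007308 = 2.0432.
p-value = P(Z < 2.043) ≈ 0.9795. With α = 0.05, fail to reject H₀.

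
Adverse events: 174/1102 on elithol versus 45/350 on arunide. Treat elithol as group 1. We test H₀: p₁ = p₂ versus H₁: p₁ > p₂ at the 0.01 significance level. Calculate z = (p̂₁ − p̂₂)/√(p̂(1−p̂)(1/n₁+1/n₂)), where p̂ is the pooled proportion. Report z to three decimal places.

p̂₁ = 174/1102 = 0.15789, p̂₂ = 45/350 = 0.12857.
Pooled p̂ = (174+45)/(1102+350) = 219/1452 = 0.15083.
SE = √(0.128078 × 0.00376458) = 0.02196.
z = (0.15789 − 0.12857)/0.02196 = 0.02932/0.02196 = 1.335.
p-value = P(Z > 1.335) ≈ 0.0909, so at α = 0.01 we fail to reject H₀.

z = 1.335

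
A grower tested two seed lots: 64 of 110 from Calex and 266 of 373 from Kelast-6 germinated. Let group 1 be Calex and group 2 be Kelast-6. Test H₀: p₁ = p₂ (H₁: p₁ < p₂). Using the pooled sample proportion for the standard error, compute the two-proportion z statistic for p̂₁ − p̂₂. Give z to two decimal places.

z = -2.60

p̂₁ = 64/110 ≈ 0.5818, p̂₂ = 266/373 ≈ 0.7131.
Pooled p̂ = (64+266)/(110+373) = 330/483 = 0.6832.
SE = √(0.216427 × 0.0117719) = 0.0505.
z = (0.5818 − 0.7131)/0.0505 = -0.1313/0.0505 = -2.60.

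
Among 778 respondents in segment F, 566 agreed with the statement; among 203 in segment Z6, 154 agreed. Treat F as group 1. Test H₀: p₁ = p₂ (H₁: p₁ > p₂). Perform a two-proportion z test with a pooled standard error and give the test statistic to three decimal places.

p̂₁ = 566/778 = 0.72751, p̂₂ = 154/203 = 0.75862.
Pooled p̂ = (566+154)/(778+203) = 720/981 = 0.73394.
SE = √(p̂(1−p̂)(1/n₁+1/n₂)) = √(0.73394·0.26606·0.00621146) = √(0.00121291) = 0.03483.
z = (0.72751 − 0.75862)/0.03483 = -0.03111/0.03483 = -0.893.
p-value = P(Z > -0.893) ≈ 0.8142.

z = -0.893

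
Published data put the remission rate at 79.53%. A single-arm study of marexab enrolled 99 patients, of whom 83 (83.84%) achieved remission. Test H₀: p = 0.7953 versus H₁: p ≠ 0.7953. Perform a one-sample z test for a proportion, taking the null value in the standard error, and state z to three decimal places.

z = 1.062

p̂ = 83/99 = 0.83838.
Under H₀, SE = √(0.7953·0.2047/99) = √(0.00164442) = 0.04055.
z = (0.83838 − 0.7953)/0.04055 = 0.04308/0.04055 = 1.062.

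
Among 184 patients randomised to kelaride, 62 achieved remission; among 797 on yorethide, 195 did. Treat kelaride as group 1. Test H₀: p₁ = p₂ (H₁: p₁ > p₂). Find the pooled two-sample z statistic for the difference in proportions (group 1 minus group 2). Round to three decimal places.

p̂₁ = 62/184 ≈ 0.33696, p̂₂ = 195/797 ≈ 0.24467.
Pooled p̂ = (62+195)/(184+797) = 257/981 = 0.26198.
SE = √(0.193345 × 0.00668949) = 0.03596.
z = (0.33696 − 0.24467)/0.03596 = 0.09229/0.03596 = 2.566.
p-value = P(Z > 2.566) ≈ 0.0051.

z = 2.566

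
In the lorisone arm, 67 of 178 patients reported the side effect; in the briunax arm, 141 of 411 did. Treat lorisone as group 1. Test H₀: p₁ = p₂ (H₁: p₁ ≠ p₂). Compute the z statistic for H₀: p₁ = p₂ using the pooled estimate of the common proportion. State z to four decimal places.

z = 0.7774

p̂₁ = 67/178 ≈ 0.376404, p̂₂ = 141/411 ≈ 0.343066.
Pooled p̂ = (67+141)/(178+411) = 208/589 = 0.353141.
SE = √(p̂(1−p̂)(1/n₁+1/n₂)) = √(0.353141·0.646859·0.00805107) = √(0.00183912) = 0.042885.
z = (0.376404 − 0.343066)/0.042885 = 0.033338/0.042885 = 0.7774.
p-value = 2·P(Z > 0.777) ≈ 0.4369.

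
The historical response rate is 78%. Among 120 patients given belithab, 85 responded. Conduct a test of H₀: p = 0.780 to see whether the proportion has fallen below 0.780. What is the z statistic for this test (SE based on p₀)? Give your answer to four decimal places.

p̂ = 85/120 ≈ 0.708333.
SE = √(p₀(1−p₀)/n) = √(0.1716/120) = 0.037815.
z = (0.708333 − 0.78)/0.037815 = -0.071667/0.037815 = -1.8952.
p-value = P(Z < -1.895) ≈ 0.0290.

z = -1.8952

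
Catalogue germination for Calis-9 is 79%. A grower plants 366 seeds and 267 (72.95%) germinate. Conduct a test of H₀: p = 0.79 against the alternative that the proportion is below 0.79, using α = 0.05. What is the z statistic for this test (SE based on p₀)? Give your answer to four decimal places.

z = -2.8413

p̂ = 267/366 ≈ 0.729508.
Under H₀, SE = √(0.79·0.21/366) = √(0.000453279) = 0.021290.
z = (0.729508 − 0.79)/0.021290 = -0.060492/0.021290 = -2.8413.
p-value = P(Z < -2.841) ≈ 0.0022; since p < α = 0.05, reject H₀.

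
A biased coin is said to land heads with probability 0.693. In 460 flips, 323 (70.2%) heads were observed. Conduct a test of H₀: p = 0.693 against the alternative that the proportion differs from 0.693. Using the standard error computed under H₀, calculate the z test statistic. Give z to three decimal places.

p̂ = 323/460 ≈ 0.702174.
Under H₀, SE = √(0.693·0.307/460) = √(0.000462502) = 0.021506.
z = (0.702174 − 0.693)/0.021506 = 0.009174/0.021506 = 0.427.

z = 0.427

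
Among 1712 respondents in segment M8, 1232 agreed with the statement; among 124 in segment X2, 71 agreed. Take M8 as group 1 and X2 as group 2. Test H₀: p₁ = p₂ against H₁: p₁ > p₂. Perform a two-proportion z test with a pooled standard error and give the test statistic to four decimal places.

z = 3.4835

p̂₁ = 1232/1712 ≈ 0.719626, p̂₂ = 71/124 ≈ 0.572581.
Pooled p̂ = (1232+71)/(1712+124) = 1303/1836 = 0.709695.
SE = √(p̂(1−p̂)(1/n₁+1/n₂)) = √(0.709695·0.290305·0.00864863) = √(0.00178186) = 0.042212.
z = (0.719626 − 0.572581)/0.042212 = 0.147045/0.042212 = 3.4835.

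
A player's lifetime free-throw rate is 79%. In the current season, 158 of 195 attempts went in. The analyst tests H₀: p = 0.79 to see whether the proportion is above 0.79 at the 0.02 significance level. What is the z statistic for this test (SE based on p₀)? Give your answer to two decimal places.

p̂ = 158/195 ≈ 0.81026.
SE = √(p₀(1−p₀)/n) = √(0.1659/195) = 0.02917.
z = (0.81026 − 0.79)/0.02917 = 0.02026/0.02917 = 0.69.
p-value = P(Z > 0.694) ≈ 0.2437, so at α = 0.02 we fail to reject H₀.

z = 0.69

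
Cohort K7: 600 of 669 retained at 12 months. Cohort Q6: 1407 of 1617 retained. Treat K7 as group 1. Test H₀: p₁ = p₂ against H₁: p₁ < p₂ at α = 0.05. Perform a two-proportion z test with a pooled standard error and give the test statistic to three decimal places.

z = 1.776

p̂₁ = 600/669 = 0.89686, p̂₂ = 1407/1617 = 0.87013.
Pooled p̂ = (600+1407)/(669+1617) = 2007/2286 = 0.87795.
SE = √(0.107152 × 0.0021132) = 0.01505.
z = (0.89686 − 0.87013)/0.01505 = 0.02673/0.01505 = 1.776.
p-value = P(Z < 1.776) ≈ 0.9622, so at α = 0.05 we fail to reject H₀.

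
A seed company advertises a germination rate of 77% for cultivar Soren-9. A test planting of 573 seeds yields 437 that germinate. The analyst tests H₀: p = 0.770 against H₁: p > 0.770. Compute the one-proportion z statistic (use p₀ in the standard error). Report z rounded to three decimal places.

p̂ = 437/573 = 0.76265.
Under H₀, SE = √(0.77·0.23/573) = √(0.000309075) = 0.01758.
z = (0.76265 − 0.77)/0.01758 = -0.00735/0.01758 = -0.418.
p-value = P(Z > -0.418) ≈ 0.6620.

z = -0.418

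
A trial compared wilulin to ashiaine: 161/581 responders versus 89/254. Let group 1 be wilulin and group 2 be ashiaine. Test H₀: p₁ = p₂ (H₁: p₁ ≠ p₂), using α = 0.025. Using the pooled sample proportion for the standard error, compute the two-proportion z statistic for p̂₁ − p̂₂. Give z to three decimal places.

p̂₁ = 161/581 ≈ 0.27711, p̂₂ = 89/254 ≈ 0.35039.
Pooled p̂ = (161+89)/(581+254) = 250/835 = 0.29940.
SE = √(p̂(1−p̂)(1/n₁+1/n₂)) = √(0.29940·0.70060·0.00565818) = √(0.00118686) = 0.03445.
z = (0.27711 − 0.35039)/0.03445 = -0.07328/0.03445 = -2.127.
Two-sided p-value ≈ 2·Φ(−2.127) = 0.0334. With α = 0.025, fail to reject H₀.

z = -2.127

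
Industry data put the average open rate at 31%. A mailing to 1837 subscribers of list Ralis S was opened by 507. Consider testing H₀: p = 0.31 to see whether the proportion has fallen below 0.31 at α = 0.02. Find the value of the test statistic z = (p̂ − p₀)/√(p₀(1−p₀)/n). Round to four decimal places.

z = -3.1515

p̂ = 507/1837 ≈ 0.2759935.
SE = √(p₀(1−p₀)/n) = √(0.2139/1837) = 0.0107907.
z = (0.2759935 − 0.31)/0.0107907 = -0.0340065/0.0107907 = -3.1515.
p-value = P(Z < -3.151) ≈ 0.0008, so at α = 0.02 we reject H₀.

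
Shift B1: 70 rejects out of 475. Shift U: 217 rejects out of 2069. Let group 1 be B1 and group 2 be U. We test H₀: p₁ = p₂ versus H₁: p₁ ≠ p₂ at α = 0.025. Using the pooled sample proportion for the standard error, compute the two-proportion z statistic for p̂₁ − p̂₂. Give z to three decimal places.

p̂₁ = 70/475 = 0.147368, p̂₂ = 217/2069 = 0.104882.
Pooled p̂ = (70+217)/(475+2069) = 287/2544 = 0.112814.
SE = √(0.100087 × 0.00258859) = 0.016096.
z = (0.147368 − 0.104882)/0.016096 = 0.042486/0.016096 = 2.640.
Two-sided p-value ≈ 2·Φ(−2.640) = 0.0083; since p < α = 0.025, reject H₀.

z = 2.640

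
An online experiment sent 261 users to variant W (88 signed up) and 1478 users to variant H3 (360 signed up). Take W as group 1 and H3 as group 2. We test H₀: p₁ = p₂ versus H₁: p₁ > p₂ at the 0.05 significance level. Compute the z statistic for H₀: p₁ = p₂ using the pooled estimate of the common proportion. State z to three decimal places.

p̂₁ = 88/261 = 0.337165, p̂₂ = 360/1478 = 0.243572.
Pooled p̂ = (88+360)/(261+1478) = 448/1739 = 0.257619.
SE = √(0.191252 × 0.00450801) = 0.029363.
z = (0.337165 − 0.243572)/0.029363 = 0.093593/0.029363 = 3.187.
p-value = P(Z > 3.187) ≈ 0.0007, so at α = 0.05 we reject H₀.

z = 3.187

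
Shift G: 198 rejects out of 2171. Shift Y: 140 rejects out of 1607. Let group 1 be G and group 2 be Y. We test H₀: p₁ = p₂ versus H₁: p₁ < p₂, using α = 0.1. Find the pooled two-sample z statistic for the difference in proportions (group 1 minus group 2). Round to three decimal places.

z = 0.435

p̂₁ = 198/2171 ≈ 0.09120, p̂₂ = 140/1607 ≈ 0.08712.
Pooled p̂ = (198+140)/(2171+1607) = 338/3778 = 0.08947.
SE = √(0.0814613 × 0.00108289) = 0.00939.
z = (0.09120 − 0.08712)/0.00939 = 0.00408/0.00939 = 0.435.
p-value = P(Z < 0.435) ≈ 0.6681. With α = 0.1, fail to reject H₀.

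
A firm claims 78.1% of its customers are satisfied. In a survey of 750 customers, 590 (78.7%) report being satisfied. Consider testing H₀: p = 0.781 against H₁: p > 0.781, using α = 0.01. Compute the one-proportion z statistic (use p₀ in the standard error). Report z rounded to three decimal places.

z = 0.375

p̂ = 590/750 = 0.78667.
Under H₀, SE = √(0.781·0.219/750) = √(0.000228052) = 0.01510.
z = (0.78667 − 0.781)/0.01510 = 0.00567/0.01510 = 0.375.
p-value = P(Z > 0.375) ≈ 0.3537. With α = 0.01, fail to reject H₀.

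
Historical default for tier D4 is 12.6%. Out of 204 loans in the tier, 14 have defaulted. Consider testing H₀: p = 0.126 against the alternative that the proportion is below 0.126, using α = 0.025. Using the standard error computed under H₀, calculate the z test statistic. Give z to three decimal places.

p̂ = 14/204 = 0.068627.
Under H₀, SE = √(0.126·0.874/204) = √(0.000539824) = 0.023234.
z = (0.068627 − 0.126)/0.023234 = -0.057373/0.023234 = -2.469.
p-value = P(Z < -2.469) ≈ 0.0068. With α = 0.025, reject H₀.

z = -2.469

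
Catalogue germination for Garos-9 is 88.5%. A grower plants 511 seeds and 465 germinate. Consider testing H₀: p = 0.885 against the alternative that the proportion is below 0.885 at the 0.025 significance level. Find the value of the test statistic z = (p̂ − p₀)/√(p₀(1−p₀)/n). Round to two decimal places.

p̂ = 465/511 ≈ 0.9100.
Standard error under H₀: √(0.885×0.115/511) = 0.0141.
z = (0.9100 − 0.885)/0.0141 = 0.0250/0.0141 = 1.77.
p-value = P(Z < 1.770) ≈ 0.9616, so at α = 0.025 we fail to reject H₀.

z = 1.77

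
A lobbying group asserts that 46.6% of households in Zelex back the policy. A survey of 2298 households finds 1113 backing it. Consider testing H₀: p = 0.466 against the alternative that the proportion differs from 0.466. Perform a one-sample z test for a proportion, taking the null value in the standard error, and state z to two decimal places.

z = 1.76

p̂ = 1113/2298 ≈ 0.4843.
Under H₀, SE = √(0.466·0.534/2298) = √(0.000108287) = 0.0104.
z = (0.4843 − 0.466)/0.0104 = 0.0183/0.0104 = 1.76.
Two-sided p-value ≈ 2·Φ(−1.762) = 0.0781.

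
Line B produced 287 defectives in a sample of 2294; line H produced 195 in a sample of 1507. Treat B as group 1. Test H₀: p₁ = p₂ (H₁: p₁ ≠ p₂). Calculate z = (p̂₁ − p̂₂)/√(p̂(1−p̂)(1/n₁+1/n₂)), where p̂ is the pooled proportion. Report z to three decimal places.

z = -0.389

p̂₁ = 287/2294 ≈ 0.12511, p̂₂ = 195/1507 ≈ 0.12940.
Pooled p̂ = (287+195)/(2294+1507) = 482/3801 = 0.12681.
SE = √(0.110728 × 0.00109949) = 0.01103.
z = (0.12511 − 0.12940)/0.01103 = -0.00429/0.01103 = -0.389.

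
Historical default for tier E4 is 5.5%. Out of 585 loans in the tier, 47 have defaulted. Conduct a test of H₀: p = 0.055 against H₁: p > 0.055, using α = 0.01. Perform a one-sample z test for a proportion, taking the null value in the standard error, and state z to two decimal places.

z = 2.69

p̂ = 47/585 ≈ 0.0803.
SE = √(p₀(1−p₀)/n) = √(0.051975/585) = 0.0094.
z = (0.0803 − 0.055)/0.0094 = 0.0253/0.0094 = 2.69.
p-value = P(Z > 2.689) ≈ 0.0036, so at α = 0.01 we reject H₀.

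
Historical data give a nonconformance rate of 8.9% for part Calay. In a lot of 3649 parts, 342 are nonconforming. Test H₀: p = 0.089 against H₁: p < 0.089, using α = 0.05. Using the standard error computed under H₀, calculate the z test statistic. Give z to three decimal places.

p̂ = 342/3649 = 0.09372.
Under H₀, SE = √(0.089·0.911/3649) = √(2.22195e-05) = 0.00471.
z = (0.09372 − 0.089)/0.00471 = 0.00472/0.00471 = 1.002.
p-value = P(Z < 1.002) ≈ 0.8419; since p > α = 0.05, fail to reject H₀.

z = 1.002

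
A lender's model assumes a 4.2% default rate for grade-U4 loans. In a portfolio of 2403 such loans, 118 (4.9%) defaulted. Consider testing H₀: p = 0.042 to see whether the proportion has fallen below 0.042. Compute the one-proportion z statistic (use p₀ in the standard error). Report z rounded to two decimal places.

z = 1.74

p̂ = 118/2403 ≈ 0.04911.
Standard error under H₀: √(0.042×0.958/2403) = 0.00409.
z = (0.04911 − 0.042)/0.00409 = 0.00711/0.00409 = 1.74.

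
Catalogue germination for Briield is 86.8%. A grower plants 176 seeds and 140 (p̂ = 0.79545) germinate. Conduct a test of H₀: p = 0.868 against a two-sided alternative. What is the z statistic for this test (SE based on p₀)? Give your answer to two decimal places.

p̂ = 140/176 = 0.7955.
Under H₀, SE = √(0.868·0.132/176) = √(0.000651) = 0.0255.
z = (0.7955 − 0.868)/0.0255 = -0.0725/0.0255 = -2.84.
p-value = 2·P(Z > 2.843) ≈ 0.0045.

z = -2.84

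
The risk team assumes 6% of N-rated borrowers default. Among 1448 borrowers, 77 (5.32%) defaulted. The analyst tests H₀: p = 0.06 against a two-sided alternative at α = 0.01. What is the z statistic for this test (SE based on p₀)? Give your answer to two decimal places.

z = -1.09

p̂ = 77/1448 ≈ 0.05318.
Standard error under H₀: √(0.06×0.94/1448) = 0.00624.
z = (0.05318 − 0.06)/0.00624 = -0.00682/0.00624 = -1.09.
p-value = 2·P(Z > 1.093) ≈ 0.2743. With α = 0.01, fail to reject H₀.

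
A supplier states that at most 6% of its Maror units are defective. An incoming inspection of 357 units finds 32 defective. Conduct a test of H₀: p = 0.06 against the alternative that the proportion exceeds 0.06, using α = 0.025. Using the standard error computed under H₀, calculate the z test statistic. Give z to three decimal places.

z = 2.358

p̂ = 32/357 = 0.08964.
Standard error under H₀: √(0.06×0.94/357) = 0.01257.
z = (0.08964 − 0.06)/0.01257 = 0.02964/0.01257 = 2.358.
p-value = P(Z > 2.358) ≈ 0.0092. With α = 0.025, reject H₀.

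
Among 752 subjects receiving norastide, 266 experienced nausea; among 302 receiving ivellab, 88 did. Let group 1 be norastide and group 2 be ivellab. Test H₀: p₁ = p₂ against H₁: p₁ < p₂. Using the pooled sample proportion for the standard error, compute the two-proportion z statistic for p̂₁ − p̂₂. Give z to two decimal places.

z = 1.94

p̂₁ = 266/752 = 0.35372, p̂₂ = 88/302 = 0.29139.
Pooled p̂ = (266+88)/(752+302) = 354/1054 = 0.33586.
SE = √(p̂(1−p̂)(1/n₁+1/n₂)) = √(0.33586·0.66414·0.00464105) = √(0.00103523) = 0.03217.
z = (0.35372 − 0.29139)/0.03217 = 0.06233/0.03217 = 1.94.
p-value = P(Z < 1.937) ≈ 0.9736.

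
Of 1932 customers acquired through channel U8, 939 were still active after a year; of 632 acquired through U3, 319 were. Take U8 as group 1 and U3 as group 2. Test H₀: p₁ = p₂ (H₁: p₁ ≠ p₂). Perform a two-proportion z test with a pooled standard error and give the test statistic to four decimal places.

z = -0.8173

p̂₁ = 939/1932 ≈ 0.486025, p̂₂ = 319/632 ≈ 0.504747.
Pooled p̂ = (939+319)/(1932+632) = 1258/2564 = 0.490640.
SE = √(p̂(1−p̂)(1/n₁+1/n₂)) = √(0.490640·0.509360·0.00209988) = √(0.000524785) = 0.022908.
z = (0.486025 − 0.504747)/0.022908 = -0.018722/0.022908 = -0.8173.
Two-sided p-value ≈ 2·Φ(−0.817) = 0.4138.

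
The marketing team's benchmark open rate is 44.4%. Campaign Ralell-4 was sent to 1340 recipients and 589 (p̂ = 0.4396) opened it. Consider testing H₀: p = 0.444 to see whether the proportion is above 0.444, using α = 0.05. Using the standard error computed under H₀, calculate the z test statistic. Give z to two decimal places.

p̂ = 589/1340 ≈ 0.43955.
SE = √(p₀(1−p₀)/n) = √(0.24686/1340) = 0.01357.
z = (0.43955 − 0.444)/0.01357 = -0.00445/0.01357 = -0.33.
p-value = P(Z > -0.328) ≈ 0.6284; since p > α = 0.05, fail to reject H₀.

z = -0.33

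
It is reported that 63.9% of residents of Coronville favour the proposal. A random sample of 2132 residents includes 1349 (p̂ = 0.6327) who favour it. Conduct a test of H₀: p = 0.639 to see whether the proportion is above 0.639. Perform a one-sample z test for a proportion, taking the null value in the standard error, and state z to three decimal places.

z = -0.602

p̂ = 1349/2132 ≈ 0.63274.
Standard error under H₀: √(0.639×0.361/2132) = 0.01040.
z = (0.63274 − 0.639)/0.01040 = -0.00626/0.01040 = -0.602.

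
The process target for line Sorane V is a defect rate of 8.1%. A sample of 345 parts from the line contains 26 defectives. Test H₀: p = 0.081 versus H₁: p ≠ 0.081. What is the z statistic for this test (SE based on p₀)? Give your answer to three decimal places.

z = -0.384

p̂ = 26/345 = 0.07536.
Under H₀, SE = √(0.081·0.919/345) = √(0.000215765) = 0.01469.
z = (0.07536 − 0.081)/0.01469 = -0.00564/0.01469 = -0.384.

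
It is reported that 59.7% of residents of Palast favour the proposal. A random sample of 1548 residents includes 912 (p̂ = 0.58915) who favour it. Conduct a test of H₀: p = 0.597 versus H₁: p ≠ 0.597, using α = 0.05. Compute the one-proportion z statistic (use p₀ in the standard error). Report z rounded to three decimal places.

z = -0.630

p̂ = 912/1548 = 0.58915.
Under H₀, SE = √(0.597·0.403/1548) = √(0.000155421) = 0.01247.
z = (0.58915 − 0.597)/0.01247 = -0.00785/0.01247 = -0.630.
p-value = 2·P(Z > 0.630) ≈ 0.5288; since p > α = 0.05, fail to reject H₀.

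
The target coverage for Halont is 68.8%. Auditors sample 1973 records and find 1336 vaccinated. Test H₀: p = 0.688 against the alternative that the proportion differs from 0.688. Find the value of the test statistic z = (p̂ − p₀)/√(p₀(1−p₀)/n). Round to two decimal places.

z = -1.04

p̂ = 1336/1973 = 0.67714.
SE = √(p₀(1−p₀)/n) = √(0.21466/1973) = 0.01043.
z = (0.67714 − 0.688)/0.01043 = -0.01086/0.01043 = -1.04.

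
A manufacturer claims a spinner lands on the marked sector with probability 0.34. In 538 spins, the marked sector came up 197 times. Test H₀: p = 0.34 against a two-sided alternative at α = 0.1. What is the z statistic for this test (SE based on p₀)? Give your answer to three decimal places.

p̂ = 197/538 = 0.366171.
Standard error under H₀: √(0.34×0.66/538) = 0.020423.
z = (0.366171 − 0.34)/0.020423 = 0.026171/0.020423 = 1.281.
p-value = 2·P(Z > 1.281) ≈ 0.2000; since p > α = 0.1, fail to reject H₀.

z = 1.281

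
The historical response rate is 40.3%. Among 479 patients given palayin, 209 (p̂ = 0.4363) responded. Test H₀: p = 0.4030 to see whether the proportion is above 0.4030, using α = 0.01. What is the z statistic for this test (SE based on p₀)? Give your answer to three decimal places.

z = 1.487

p̂ = 209/479 ≈ 0.43633.
Under H₀, SE = √(0.403·0.597/479) = √(0.000502278) = 0.02241.
z = (0.43633 − 0.403)/0.02241 = 0.03333/0.02241 = 1.487.
p-value = P(Z > 1.487) ≈ 0.0685; since p > α = 0.01, fail to reject H₀.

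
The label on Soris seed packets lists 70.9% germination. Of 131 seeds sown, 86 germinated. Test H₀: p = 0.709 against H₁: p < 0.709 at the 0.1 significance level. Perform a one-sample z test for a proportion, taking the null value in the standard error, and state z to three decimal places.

p̂ = 86/131 = 0.65649.
Standard error under H₀: √(0.709×0.291/131) = 0.03969.
z = (0.65649 − 0.709)/0.03969 = -0.05251/0.03969 = -1.323.
p-value = P(Z < -1.323) ≈ 0.0929. With α = 0.1, reject H₀.

z = -1.323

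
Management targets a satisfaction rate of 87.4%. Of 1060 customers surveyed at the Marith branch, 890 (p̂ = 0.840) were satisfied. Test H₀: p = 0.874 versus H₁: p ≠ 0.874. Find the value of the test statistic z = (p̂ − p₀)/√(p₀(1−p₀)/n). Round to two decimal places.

p̂ = 890/1060 ≈ 0.8396.
SE = √(p₀(1−p₀)/n) = √(0.11012/1060) = 0.0102.
z = (0.8396 − 0.874)/0.0102 = -0.0344/0.0102 = -3.37.
Two-sided p-value ≈ 2·Φ(−3.373) = 0.0007.

z = -3.37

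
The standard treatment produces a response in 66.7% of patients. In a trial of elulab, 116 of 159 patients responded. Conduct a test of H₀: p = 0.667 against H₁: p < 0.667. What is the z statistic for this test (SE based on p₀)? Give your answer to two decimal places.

z = 1.67

p̂ = 116/159 = 0.7296.
Standard error under H₀: √(0.667×0.333/159) = 0.0374.
z = (0.7296 − 0.667)/0.0374 = 0.0626/0.0374 = 1.67.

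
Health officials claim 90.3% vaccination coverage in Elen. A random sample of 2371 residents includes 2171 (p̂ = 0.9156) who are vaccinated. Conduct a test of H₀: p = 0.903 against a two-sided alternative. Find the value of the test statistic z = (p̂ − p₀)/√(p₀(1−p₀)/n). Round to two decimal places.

z = 2.08

p̂ = 2171/2371 = 0.91565.
Under H₀, SE = √(0.903·0.097/2371) = √(3.69426e-05) = 0.00608.
z = (0.91565 − 0.903)/0.00608 = 0.01265/0.00608 = 2.08.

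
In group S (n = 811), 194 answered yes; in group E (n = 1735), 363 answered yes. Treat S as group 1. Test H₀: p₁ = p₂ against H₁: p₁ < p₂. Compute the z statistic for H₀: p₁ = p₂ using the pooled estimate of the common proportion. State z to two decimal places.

z = 1.71

p̂₁ = 194/811 ≈ 0.239211, p̂₂ = 363/1735 ≈ 0.209222.
Pooled p̂ = (194+363)/(811+1735) = 557/2546 = 0.218775.
SE = √(p̂(1−p̂)(1/n₁+1/n₂)) = √(0.218775·0.781225·0.00180941) = √(0.000309251) = 0.017586.
z = (0.239211 − 0.209222)/0.017586 = 0.029989/0.017586 = 1.71.
p-value = P(Z < 1.705) ≈ 0.9559.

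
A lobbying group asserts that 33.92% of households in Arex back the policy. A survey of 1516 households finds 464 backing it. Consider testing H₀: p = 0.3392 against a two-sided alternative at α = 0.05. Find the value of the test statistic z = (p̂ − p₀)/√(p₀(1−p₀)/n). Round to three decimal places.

z = -2.725

p̂ = 464/1516 ≈ 0.30607.
SE = √(p₀(1−p₀)/n) = √(0.22414/1516) = 0.01216.
z = (0.30607 − 0.3392)/0.01216 = -0.03313/0.01216 = -2.725.
p-value = 2·P(Z > 2.725) ≈ 0.0064. With α = 0.05, reject H₀.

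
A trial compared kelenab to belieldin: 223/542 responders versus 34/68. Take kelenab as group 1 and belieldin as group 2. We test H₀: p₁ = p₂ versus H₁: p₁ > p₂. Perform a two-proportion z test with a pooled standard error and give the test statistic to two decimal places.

z = -1.39

p̂₁ = 223/542 = 0.41144, p̂₂ = 34/68 = 0.50000.
Pooled p̂ = (223+34)/(542+68) = 257/610 = 0.42131.
SE = √(0.243808 × 0.0165509) = 0.06352.
z = (0.41144 − 0.50000)/0.06352 = -0.08856/0.06352 = -1.39.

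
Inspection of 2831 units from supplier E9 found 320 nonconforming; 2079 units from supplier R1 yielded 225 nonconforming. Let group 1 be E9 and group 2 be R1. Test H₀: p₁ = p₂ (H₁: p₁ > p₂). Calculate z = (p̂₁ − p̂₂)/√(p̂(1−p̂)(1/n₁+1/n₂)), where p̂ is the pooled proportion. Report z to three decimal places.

p̂₁ = 320/2831 = 0.113034, p̂₂ = 225/2079 = 0.108225.
Pooled p̂ = (320+225)/(2831+2079) = 545/4910 = 0.110998.
SE = √(p̂(1−p̂)(1/n₁+1/n₂)) = √(0.110998·0.889002·0.000834233) = √(8.23199e-05) = 0.009073.
z = (0.113034 − 0.108225)/0.009073 = 0.004809/0.009073 = 0.530.
p-value = P(Z > 0.530) ≈ 0.2980.

z = 0.530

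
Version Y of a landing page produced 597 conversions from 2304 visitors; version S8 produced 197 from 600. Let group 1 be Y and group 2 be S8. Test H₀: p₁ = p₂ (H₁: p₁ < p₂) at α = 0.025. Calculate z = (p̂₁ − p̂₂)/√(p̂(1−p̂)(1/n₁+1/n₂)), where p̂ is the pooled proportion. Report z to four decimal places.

p̂₁ = 597/2304 ≈ 0.2591146, p̂₂ = 197/600 ≈ 0.3283333.
Pooled p̂ = (597+197)/(2304+600) = 794/2904 = 0.2734160.
SE = √(p̂(1−p̂)(1/n₁+1/n₂)) = √(0.2734160·0.7265840·0.00210069) = √(0.000417323) = 0.0204285.
z = (0.2591146 − 0.3283333)/0.0204285 = -0.0692187/0.0204285 = -3.3883.
p-value = P(Z < -3.388) ≈ 0.0004, so at α = 0.025 we reject H₀.

z = -3.3883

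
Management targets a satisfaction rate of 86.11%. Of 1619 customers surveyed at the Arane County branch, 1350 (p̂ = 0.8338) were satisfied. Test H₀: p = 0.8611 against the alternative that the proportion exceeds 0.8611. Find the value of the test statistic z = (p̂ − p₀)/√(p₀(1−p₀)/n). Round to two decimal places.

z = -3.17

p̂ = 1350/1619 ≈ 0.8338.
SE = √(p₀(1−p₀)/n) = √(0.11961/1619) = 0.0086.
z = (0.8338 − 0.8611)/0.0086 = -0.0273/0.0086 = -3.17.
p-value = P(Z > -3.171) ≈ 0.9992.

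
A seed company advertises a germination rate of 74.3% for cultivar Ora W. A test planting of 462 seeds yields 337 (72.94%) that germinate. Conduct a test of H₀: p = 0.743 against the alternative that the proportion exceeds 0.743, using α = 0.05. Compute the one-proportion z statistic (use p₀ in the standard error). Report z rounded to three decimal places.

z = -0.667

p̂ = 337/462 = 0.72944.
SE = √(p₀(1−p₀)/n) = √(0.19095/462) = 0.02033.
z = (0.72944 − 0.743)/0.02033 = -0.01356/0.02033 = -0.667.
p-value = P(Z > -0.667) ≈ 0.7477. With α = 0.05, fail to reject H₀.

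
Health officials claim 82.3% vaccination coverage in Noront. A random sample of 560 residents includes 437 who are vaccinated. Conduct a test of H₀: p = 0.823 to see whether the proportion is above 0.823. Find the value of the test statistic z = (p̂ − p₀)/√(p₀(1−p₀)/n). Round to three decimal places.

z = -2.644

p̂ = 437/560 = 0.78036.
Standard error under H₀: √(0.823×0.177/560) = 0.01613.
z = (0.78036 − 0.823)/0.01613 = -0.04264/0.01613 = -2.644.
p-value = P(Z > -2.644) ≈ 0.9959.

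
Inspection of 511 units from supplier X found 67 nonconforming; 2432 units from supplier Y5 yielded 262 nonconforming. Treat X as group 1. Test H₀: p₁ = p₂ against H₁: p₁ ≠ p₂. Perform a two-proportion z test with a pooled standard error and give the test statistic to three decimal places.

z = 1.525

p̂₁ = 67/511 ≈ 0.131115, p̂₂ = 262/2432 ≈ 0.107730.
Pooled p̂ = (67+262)/(511+2432) = 329/2943 = 0.111791.
SE = √(p̂(1−p̂)(1/n₁+1/n₂)) = √(0.111791·0.888209·0.00236813) = √(0.00023514) = 0.015334.
z = (0.131115 − 0.107730)/0.015334 = 0.023385/0.015334 = 1.525.
Two-sided p-value ≈ 2·Φ(−1.525) = 0.1273.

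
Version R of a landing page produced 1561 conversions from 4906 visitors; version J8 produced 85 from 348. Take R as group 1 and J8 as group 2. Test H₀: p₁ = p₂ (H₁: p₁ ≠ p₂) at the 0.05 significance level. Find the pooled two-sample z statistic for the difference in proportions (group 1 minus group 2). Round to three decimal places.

z = 2.873

p̂₁ = 1561/4906 ≈ 0.31818, p̂₂ = 85/348 ≈ 0.24425.
Pooled p̂ = (1561+85)/(4906+348) = 1646/5254 = 0.31329.
SE = √(0.215138 × 0.0030774) = 0.02573.
z = (0.31818 − 0.24425)/0.02573 = 0.07393/0.02573 = 2.873.
p-value = 2·P(Z > 2.873) ≈ 0.0041. With α = 0.05, reject H₀.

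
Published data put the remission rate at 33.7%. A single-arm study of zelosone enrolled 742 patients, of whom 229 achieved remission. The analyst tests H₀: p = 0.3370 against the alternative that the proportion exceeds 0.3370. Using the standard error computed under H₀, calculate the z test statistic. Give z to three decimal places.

p̂ = 229/742 ≈ 0.30863.
SE = √(p₀(1−p₀)/n) = √(0.22343/742) = 0.01735.
z = (0.30863 − 0.337)/0.01735 = -0.02837/0.01735 = -1.635.

z = -1.635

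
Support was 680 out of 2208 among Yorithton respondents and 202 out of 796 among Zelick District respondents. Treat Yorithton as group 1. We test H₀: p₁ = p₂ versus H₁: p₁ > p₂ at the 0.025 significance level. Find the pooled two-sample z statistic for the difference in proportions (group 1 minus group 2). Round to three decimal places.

p̂₁ = 680/2208 = 0.307971, p̂₂ = 202/796 = 0.253769.
Pooled p̂ = (680+202)/(2208+796) = 882/3004 = 0.293609.
SE = √(p̂(1−p̂)(1/n₁+1/n₂)) = √(0.293609·0.706391·0.00170918) = √(0.000354488) = 0.018828.
z = (0.307971 − 0.253769)/0.018828 = 0.054202/0.018828 = 2.879.
p-value = P(Z > 2.879) ≈ 0.0020. With α = 0.025, reject H₀.

z = 2.879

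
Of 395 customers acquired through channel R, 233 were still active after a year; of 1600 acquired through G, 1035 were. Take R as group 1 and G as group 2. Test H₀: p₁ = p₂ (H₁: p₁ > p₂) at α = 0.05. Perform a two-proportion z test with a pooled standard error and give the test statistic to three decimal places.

z = -2.108

p̂₁ = 233/395 = 0.58987, p̂₂ = 1035/1600 = 0.64687.
Pooled p̂ = (233+1035)/(395+1600) = 1268/1995 = 0.63559.
SE = √(p̂(1−p̂)(1/n₁+1/n₂)) = √(0.63559·0.36441·0.00315665) = √(0.000731128) = 0.02704.
z = (0.58987 − 0.64687)/0.02704 = -0.05700/0.02704 = -2.108.
p-value = P(Z > -2.108) ≈ 0.9825. With α = 0.05, fail to reject H₀.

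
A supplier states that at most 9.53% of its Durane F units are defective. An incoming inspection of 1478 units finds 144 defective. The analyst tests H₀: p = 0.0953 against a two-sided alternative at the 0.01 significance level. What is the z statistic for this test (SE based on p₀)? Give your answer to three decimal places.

p̂ = 144/1478 = 0.09743.
Under H₀, SE = √(0.0953·0.9047/1478) = √(5.83342e-05) = 0.00764.
z = (0.09743 − 0.0953)/0.00764 = 0.00213/0.00764 = 0.279.
p-value = 2·P(Z > 0.279) ≈ 0.7804; since p > α = 0.01, fail to reject H₀.

z = 0.279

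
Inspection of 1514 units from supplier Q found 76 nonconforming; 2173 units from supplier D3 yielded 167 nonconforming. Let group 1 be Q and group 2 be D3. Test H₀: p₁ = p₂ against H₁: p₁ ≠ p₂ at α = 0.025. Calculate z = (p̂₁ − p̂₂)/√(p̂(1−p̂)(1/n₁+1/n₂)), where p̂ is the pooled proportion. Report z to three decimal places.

p̂₁ = 76/1514 = 0.050198, p̂₂ = 167/2173 = 0.076852.
Pooled p̂ = (76+167)/(1514+2173) = 243/3687 = 0.065907.
SE = √(0.0615635 × 0.0011207) = 0.008306.
z = (0.050198 − 0.076852)/0.008306 = -0.026654/0.008306 = -3.209.
Two-sided p-value ≈ 2·Φ(−3.209) = 0.0013, so at α = 0.025 we reject H₀.

z = -3.209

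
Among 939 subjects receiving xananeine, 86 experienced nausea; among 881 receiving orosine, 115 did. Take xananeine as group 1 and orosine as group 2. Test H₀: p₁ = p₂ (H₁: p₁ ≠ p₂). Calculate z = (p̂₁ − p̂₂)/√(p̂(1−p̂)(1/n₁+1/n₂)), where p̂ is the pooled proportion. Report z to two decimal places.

z = -2.65

p̂₁ = 86/939 = 0.0916, p̂₂ = 115/881 = 0.1305.
Pooled p̂ = (86+115)/(939+881) = 201/1820 = 0.1104.
SE = √(p̂(1−p̂)(1/n₁+1/n₂)) = √(0.1104·0.8896·0.00220004) = √(0.000216137) = 0.0147.
z = (0.0916 − 0.1305)/0.0147 = -0.0389/0.0147 = -2.65.
Two-sided p-value ≈ 2·Φ(−2.649) = 0.0081.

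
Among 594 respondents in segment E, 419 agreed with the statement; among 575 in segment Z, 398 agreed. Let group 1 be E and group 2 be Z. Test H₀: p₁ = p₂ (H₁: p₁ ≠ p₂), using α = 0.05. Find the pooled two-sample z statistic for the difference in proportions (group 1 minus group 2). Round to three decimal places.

p̂₁ = 419/594 ≈ 0.705387, p̂₂ = 398/575 ≈ 0.692174.
Pooled p̂ = (419+398)/(594+575) = 817/1169 = 0.698888.
SE = √(p̂(1−p̂)(1/n₁+1/n₂)) = √(0.698888·0.301112·0.00342263) = √(0.000720271) = 0.026838.
z = (0.705387 − 0.692174)/0.026838 = 0.013213/0.026838 = 0.492.
p-value = 2·P(Z > 0.492) ≈ 0.6225; since p > α = 0.05, fail to reject H₀.

z = 0.492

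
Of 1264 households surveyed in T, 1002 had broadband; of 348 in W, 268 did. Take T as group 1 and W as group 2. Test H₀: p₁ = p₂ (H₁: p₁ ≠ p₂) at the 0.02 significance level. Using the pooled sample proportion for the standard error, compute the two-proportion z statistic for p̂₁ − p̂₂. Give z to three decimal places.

p̂₁ = 1002/1264 ≈ 0.792722, p̂₂ = 268/348 ≈ 0.770115.
Pooled p̂ = (1002+268)/(1264+348) = 1270/1612 = 0.787841.
SE = √(p̂(1−p̂)(1/n₁+1/n₂)) = √(0.787841·0.212159·0.0036647) = √(0.000612546) = 0.024750.
z = (0.792722 − 0.770115)/0.024750 = 0.022607/0.024750 = 0.913.
Two-sided p-value ≈ 2·Φ(−0.913) = 0.3610; since p > α = 0.02, fail to reject H₀.

z = 0.913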